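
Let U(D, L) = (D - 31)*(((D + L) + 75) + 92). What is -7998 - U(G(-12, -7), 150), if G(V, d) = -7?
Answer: 3782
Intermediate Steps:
U(D, L) = (-31 + D)*(167 + D + L) (U(D, L) = (-31 + D)*((75 + D + L) + 92) = (-31 + D)*(167 + D + L))
-7998 - U(G(-12, -7), 150) = -7998 - (-5177 + (-7)² - 31*150 + 136*(-7) - 7*150) = -7998 - (-5177 + 49 - 4650 - 952 - 1050) = -7998 - 1*(-11780) = -7998 + 11780 = 3782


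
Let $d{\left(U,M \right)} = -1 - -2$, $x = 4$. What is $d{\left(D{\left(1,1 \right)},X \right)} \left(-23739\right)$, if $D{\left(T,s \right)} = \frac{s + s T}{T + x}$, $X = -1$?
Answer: $-23739$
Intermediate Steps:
$D{\left(T,s \right)} = \frac{s + T s}{4 + T}$ ($D{\left(T,s \right)} = \frac{s + s T}{T + 4} = \frac{s + T s}{4 + T}$)
$d{\left(U,M \right)} = 1$ ($d{\left(U,M \right)} = -1 + 2 = 1$)
$d{\left(D{\left(1,1 \right)},X \right)} \left(-23739\right) = 1 \left(-23739\right) = -23739$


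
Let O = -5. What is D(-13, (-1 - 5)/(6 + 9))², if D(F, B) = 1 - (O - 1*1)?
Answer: 49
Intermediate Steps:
D(F, B) = 7 (D(F, B) = 1 - (-5 - 1*1) = 1 - (-5 - 1) = 1 - 1*(-6) = 1 + 6 = 7)
D(-13, (-1 - 5)/(6 + 9))² = 7² = 49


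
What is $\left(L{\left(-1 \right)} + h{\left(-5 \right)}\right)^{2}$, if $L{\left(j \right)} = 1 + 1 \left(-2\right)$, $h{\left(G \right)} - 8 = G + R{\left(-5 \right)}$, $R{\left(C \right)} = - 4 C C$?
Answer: $9604$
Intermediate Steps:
$R{\left(C \right)} = - 4 C^{2}$
$h{\left(G \right)} = -92 + G$ ($h{\left(G \right)} = 8 + \left(G - 4 \left(-5\right)^{2}\right) = 8 + \left(G - 100\right) = 8 + \left(-100 + G\right) = -92 + G$)
$L{\left(j \right)} = -1$ ($L{\left(j \right)} = 1 - 2 = -1$)
$\left(L{\left(-1 \right)} + h{\left(-5 \right)}\right)^{2} = \left(-1 - 97\right)^{2} = \left(-98\right)^{2} = 9604$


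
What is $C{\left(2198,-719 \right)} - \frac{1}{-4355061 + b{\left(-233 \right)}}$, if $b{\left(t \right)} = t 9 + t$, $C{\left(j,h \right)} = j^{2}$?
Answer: $\frac{21051444828765}{4357391} \approx 4.8312 \cdot 10^{6}$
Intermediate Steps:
$b{\left(t \right)} = 10 t$ ($b{\left(t \right)} = 9 t + t = 10 t$)
$C{\left(2198,-719 \right)} - \frac{1}{-4355061 + b{\left(-233 \right)}} = 2198^{2} - \frac{1}{-4355061 + 10 \left(-233\right)} = 4831204 - \frac{1}{-4355061 - 2330} = 4831204 - \frac{1}{-4357391} = 4831204 - - \frac{1}{4357391} = 4831204 + \frac{1}{4357391} = \frac{21051444828765}{4357391}$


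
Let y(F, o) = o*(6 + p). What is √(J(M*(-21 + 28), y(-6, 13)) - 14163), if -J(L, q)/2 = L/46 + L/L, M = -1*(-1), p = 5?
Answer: I*√7493446/23 ≈ 119.02*I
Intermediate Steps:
M = 1
y(F, o) = 11*o (y(F, o) = o*(6 + 5) = o*11 = 11*o)
J(L, q) = -2 - L/23 (J(L, q) = -2*(L/46 + L/L) = -2*(L*(1/46) + 1) = -2*(L/46 + 1) = -2*(1 + L/46) = -2 - L/23)
√(J(M*(-21 + 28), y(-6, 13)) - 14163) = √((-2 - (-21 + 28)/23) - 14163) = √((-2 - 7/23) - 14163) = √(-53/23 - 14163) = √(-325802/23) = I*√7493446/23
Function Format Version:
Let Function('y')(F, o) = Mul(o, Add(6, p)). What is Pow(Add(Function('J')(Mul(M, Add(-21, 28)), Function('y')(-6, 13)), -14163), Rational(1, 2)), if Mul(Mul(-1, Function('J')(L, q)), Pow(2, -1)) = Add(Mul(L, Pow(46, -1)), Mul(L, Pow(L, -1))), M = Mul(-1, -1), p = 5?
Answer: Mul(Rational(1, 23), I, Pow(7493446, Rational(1, 2))) ≈ Mul(119.02, I)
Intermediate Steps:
M = 1
Function('y')(F, o) = Mul(11, o) (Function('y')(F, o) = Mul(o, Add(6, 5)) = Mul(o, 11) = Mul(11, o))
Function('J')(L, q) = Add(-2, Mul(Rational(-1, 23), L)) (Function('J')(L, q) = Mul(-2, Add(Mul(L, Pow(46, -1)), Mul(L, Pow(L, -1)))) = Mul(-2, Add(Mul(L, Rational(1, 46)), 1)) = Mul(-2, Add(Mul(Rational(1, 46), L), 1)) = Mul(-2, Add(1, Mul(Rational(1, 46), L))) = Add(-2, Mul(Rational(-1, 23), L)))
Pow(Add(Function('J')(Mul(M, Add(-21, 28)), Function('y')(-6, 13)), -14163), Rational(1, 2)) = Pow(Add(Add(-2, Mul(Rational(-1, 23), Mul(1, Add(-21, 28)))), -14163), Rational(1, 2)) = Pow(Add(Add(-2, Mul(Rational(-1, 23), Mul(1, 7))), -14163), Rational(1, 2)) = Pow(Add(Add(-2, Mul(Rational(-1, 23), 7)), -14163), Rational(1, 2)) = Pow(Add(Add(-2, Rational(-7, 23)), -14163), Rational(1, 2)) = Pow(Add(Rational(-53, 23), -14163), Rational(1, 2)) = Pow(Rational(-325802, 23), Rational(1, 2)) = Mul(Rational(1, 23), I, Pow(7493446, Rational(1, 2)))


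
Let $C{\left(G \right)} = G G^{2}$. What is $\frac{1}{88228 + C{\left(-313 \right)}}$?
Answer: $- \frac{1}{30576069} \approx -3.2705 \cdot 10^{-8}$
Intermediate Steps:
$C{\left(G \right)} = G^{3}$
$\frac{1}{88228 + C{\left(-313 \right)}} = \frac{1}{88228 + \left(-313\right)^{3}} = \frac{1}{88228 - 30664297} = \frac{1}{-30576069} = - \frac{1}{30576069}$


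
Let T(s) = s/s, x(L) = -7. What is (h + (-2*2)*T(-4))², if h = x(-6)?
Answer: 121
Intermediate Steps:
T(s) = 1
h = -7
(h + (-2*2)*T(-4))² = (-7 - 2*2*1)² = (-7 - 4*1)² = (-7 - 4)² = (-11)² = 121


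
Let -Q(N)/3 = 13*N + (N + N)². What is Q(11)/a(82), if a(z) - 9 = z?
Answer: -1881/91 ≈ -20.670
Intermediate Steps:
a(z) = 9 + z
Q(N) = -39*N - 12*N² (Q(N) = -3*(13*N + (N + N)²) = -3*(13*N + (2*N)²) = -3*(13*N + 4*N²) = -3*(4*N² + 13*N) = -39*N - 12*N²)
Q(11)/a(82) = (-3*11*(13 + 4*11))/(9 + 82) = -3*11*(13 + 44)/91 = -3*11*57*(1/91) = -1881*1/91 = -1881/91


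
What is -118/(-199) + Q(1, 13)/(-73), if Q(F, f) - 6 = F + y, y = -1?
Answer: 7420/14527 ≈ 0.51077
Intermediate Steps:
Q(F, f) = 5 + F (Q(F, f) = 6 + (F - 1) = 6 + (-1 + F) = 5 + F)
-118/(-199) + Q(1, 13)/(-73) = -118/(-199) + (5 + 1)/(-73) = -118*(-1/199) + 6*(-1/73) = 118/199 - 6/73 = 7420/14527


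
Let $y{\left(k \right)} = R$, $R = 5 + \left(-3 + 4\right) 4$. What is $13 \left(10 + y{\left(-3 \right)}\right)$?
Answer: $247$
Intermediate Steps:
$R = 9$ ($R = 5 + 1 \cdot 4 = 5 + 4 = 9$)
$y{\left(k \right)} = 9$
$13 \left(10 + y{\left(-3 \right)}\right) = 13 \left(10 + 9\right) = 13 \cdot 19 = 247$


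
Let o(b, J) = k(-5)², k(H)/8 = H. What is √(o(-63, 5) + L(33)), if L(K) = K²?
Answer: √2689 ≈ 51.856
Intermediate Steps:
k(H) = 8*H
o(b, J) = 1600 (o(b, J) = (8*(-5))² = (-40)² = 1600)
√(o(-63, 5) + L(33)) = √(1600 + 33²) = √(1600 + 1089) = √2689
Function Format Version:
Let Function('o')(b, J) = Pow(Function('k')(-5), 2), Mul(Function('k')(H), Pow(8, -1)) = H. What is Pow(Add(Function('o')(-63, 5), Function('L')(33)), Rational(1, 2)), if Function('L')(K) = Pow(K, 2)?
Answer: Pow(2689, Rational(1, 2)) ≈ 51.856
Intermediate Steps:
Function('k')(H) = Mul(8, H)
Function('o')(b, J) = 1600 (Function('o')(b, J) = Pow(Mul(8, -5), 2) = Pow(-40, 2) = 1600)
Pow(Add(Function('o')(-63, 5), Function('L')(33)), Rational(1, 2)) = Pow(Add(1600, Pow(33, 2)), Rational(1, 2)) = Pow(Add(1600, 1089), Rational(1, 2)) = Pow(2689, Rational(1, 2))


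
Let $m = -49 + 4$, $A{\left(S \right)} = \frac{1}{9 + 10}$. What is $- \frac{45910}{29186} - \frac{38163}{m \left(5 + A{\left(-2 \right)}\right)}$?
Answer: $\frac{3494058307}{21013920} \approx 166.27$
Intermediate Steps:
$A{\left(S \right)} = \frac{1}{19}$
$m = -45$
$- \frac{45910}{29186} - \frac{38163}{m \left(5 + A{\left(-2 \right)}\right)} = - \frac{45910}{29186} - \frac{38163}{\left(-45\right) \left(5 + \frac{1}{19}\right)} = \left(-45910\right) \frac{1}{29186} - \frac{38163}{\left(-45\right) \frac{96}{19}} = - \frac{22955}{14593} - \frac{38163}{- \frac{4320}{19}} = - \frac{22955}{14593} - - \frac{241699}{1440} = - \frac{22955}{14593} + \frac{241699}{1440} = \frac{3494058307}{21013920}$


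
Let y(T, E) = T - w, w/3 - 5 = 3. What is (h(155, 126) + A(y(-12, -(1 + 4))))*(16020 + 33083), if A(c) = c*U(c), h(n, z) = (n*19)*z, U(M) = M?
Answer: 18284287698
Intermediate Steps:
w = 24 (w = 15 + 3*3 = 15 + 9 = 24)
h(n, z) = 19*n*z (h(n, z) = (19*n)*z = 19*n*z)
y(T, E) = -24 + T (y(T, E) = T - 1*24 = T - 24 = -24 + T)
A(c) = c² (A(c) = c*c = c²)
(h(155, 126) + A(y(-12, -(1 + 4))))*(16020 + 33083) = (19*155*126 + (-24 - 12)²)*(16020 + 33083) = (371070 + (-36)²)*49103 = (371070 + 1296)*49103 = 372366*49103 = 18284287698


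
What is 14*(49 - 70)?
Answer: -294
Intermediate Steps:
14*(49 - 70) = 14*(-21) = -294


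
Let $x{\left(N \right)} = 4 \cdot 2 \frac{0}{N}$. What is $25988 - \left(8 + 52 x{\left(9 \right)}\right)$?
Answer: $25980$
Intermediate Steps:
$x{\left(N \right)} = 0$ ($x{\left(N \right)} = 8 \cdot 0 = 0$)
$25988 - \left(8 + 52 x{\left(9 \right)}\right) = 25988 - \left(8 + 52 \cdot 0\right) = 25988 - \left(8 + 0\right) = 25988 - 8 = 25980$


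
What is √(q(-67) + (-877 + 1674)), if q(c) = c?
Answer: √730 ≈ 27.019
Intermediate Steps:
√(q(-67) + (-877 + 1674)) = √(-67 + (-877 + 1674)) = √(-67 + 797) = √730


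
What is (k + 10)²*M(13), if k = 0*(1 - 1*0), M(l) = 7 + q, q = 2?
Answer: 900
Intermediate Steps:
M(l) = 9 (M(l) = 7 + 2 = 9)
k = 0 (k = 0*(1 + 0) = 0*1 = 0)
(k + 10)²*M(13) = (0 + 10)²*9 = 10²*9 = 100*9 = 900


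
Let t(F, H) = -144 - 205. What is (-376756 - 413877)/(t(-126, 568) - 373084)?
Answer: 790633/373433 ≈ 2.1172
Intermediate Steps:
t(F, H) = -349
(-376756 - 413877)/(t(-126, 568) - 373084) = (-376756 - 413877)/(-349 - 373084) = -790633/(-373433) = -790633*(-1/373433) = 790633/373433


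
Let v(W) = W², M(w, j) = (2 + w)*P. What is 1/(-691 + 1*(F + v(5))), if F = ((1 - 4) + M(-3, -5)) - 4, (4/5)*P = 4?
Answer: -1/678 ≈ -0.0014749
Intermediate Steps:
P = 5 (P = (5/4)*4 = 5)
M(w, j) = 10 + 5*w (M(w, j) = (2 + w)*5 = 10 + 5*w)
F = -12 (F = ((1 - 4) + (10 + 5*(-3))) - 4 = (-3 + (10 - 15)) - 4 = (-3 - 5) - 4 = -8 - 4 = -12)
1/(-691 + 1*(F + v(5))) = 1/(-691 + 1*(-12 + 5²)) = 1/(-691 + 1*(-12 + 25)) = 1/(-691 + 1*13) = 1/(-691 + 13) = 1/(-678) = -1/678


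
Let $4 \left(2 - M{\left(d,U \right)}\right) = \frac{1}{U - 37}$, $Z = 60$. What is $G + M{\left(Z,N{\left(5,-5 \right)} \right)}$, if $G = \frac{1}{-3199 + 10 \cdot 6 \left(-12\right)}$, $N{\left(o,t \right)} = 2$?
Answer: $\frac{1101099}{548660} \approx 2.0069$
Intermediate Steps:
$M{\left(d,U \right)} = 2 - \frac{1}{4 \left(-37 + U\right)}$ ($M{\left(d,U \right)} = 2 - \frac{1}{4 \left(U - 37\right)} = 2 - \frac{1}{4 \left(-37 + U\right)}$)
$G = - \frac{1}{3919}$ ($G = \frac{1}{-3199 + 60 \left(-12\right)} = \frac{1}{-3199 - 720} = \frac{1}{-3919} = - \frac{1}{3919} \approx -0.00025517$)
$G + M{\left(Z,N{\left(5,-5 \right)} \right)} = - \frac{1}{3919} + \frac{-297 + 8 \cdot 2}{4 \left(-37 + 2\right)} = - \frac{1}{3919} + \frac{-297 + 16}{4 \left(-35\right)} = - \frac{1}{3919} + \frac{1}{4} \left(- \frac{1}{35}\right) \left(-281\right) = - \frac{1}{3919} + \frac{281}{140} = \frac{1101099}{548660}$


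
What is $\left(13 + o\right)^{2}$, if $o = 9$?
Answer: $484$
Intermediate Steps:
$\left(13 + o\right)^{2} = \left(13 + 9\right)^{2} = 22^{2} = 484$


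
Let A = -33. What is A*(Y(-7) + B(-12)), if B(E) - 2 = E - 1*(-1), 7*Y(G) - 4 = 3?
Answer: 264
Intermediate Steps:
Y(G) = 1 (Y(G) = 4/7 + (⅐)*3 = 4/7 + 3/7 = 1)
B(E) = 3 + E (B(E) = 2 + (E - 1*(-1)) = 2 + (E + 1) = 2 + (1 + E) = 3 + E)
A*(Y(-7) + B(-12)) = -33*(1 + (3 - 12)) = -33*(1 - 9) = -33*(-8) = 264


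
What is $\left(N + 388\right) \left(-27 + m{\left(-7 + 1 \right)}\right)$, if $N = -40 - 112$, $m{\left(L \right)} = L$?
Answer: $-7788$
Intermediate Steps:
$N = -152$
$\left(N + 388\right) \left(-27 + m{\left(-7 + 1 \right)}\right) = \left(-152 + 388\right) \left(-27 + \left(-7 + 1\right)\right) = 236 \left(-27 - 6\right) = 236 \left(-33\right) = -7788$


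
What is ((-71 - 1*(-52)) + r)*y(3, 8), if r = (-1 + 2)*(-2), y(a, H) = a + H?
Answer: -231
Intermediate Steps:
y(a, H) = H + a
r = -2 (r = 1*(-2) = -2)
((-71 - 1*(-52)) + r)*y(3, 8) = ((-71 - 1*(-52)) - 2)*(8 + 3) = ((-71 + 52) - 2)*11 = (-19 - 2)*11 = -21*11 = -231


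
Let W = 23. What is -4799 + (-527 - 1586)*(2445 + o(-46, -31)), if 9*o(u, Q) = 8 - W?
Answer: -15502687/3 ≈ -5.1676e+6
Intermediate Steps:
o(u, Q) = -5/3 (o(u, Q) = (8 - 1*23)/9 = (8 - 23)/9 = (⅑)*(-15) = -5/3)
-4799 + (-527 - 1586)*(2445 + o(-46, -31)) = -4799 + (-527 - 1586)*(2445 - 5/3) = -4799 - 2113*7330/3 = -4799 - 15488290/3 = -15502687/3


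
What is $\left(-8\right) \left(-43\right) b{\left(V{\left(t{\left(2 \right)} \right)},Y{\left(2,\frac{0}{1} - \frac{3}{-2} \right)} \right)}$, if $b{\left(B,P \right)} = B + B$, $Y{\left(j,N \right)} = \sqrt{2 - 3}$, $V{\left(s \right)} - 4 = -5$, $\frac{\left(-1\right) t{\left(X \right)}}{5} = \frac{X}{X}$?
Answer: $-688$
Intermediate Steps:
$t{\left(X \right)} = -5$ ($t{\left(X \right)} = - 5 \frac{X}{X} = \left(-5\right) 1 = -5$)
$V{\left(s \right)} = -1$ ($V{\left(s \right)} = 4 - 5 = -1$)
$Y{\left(j,N \right)} = i$ ($Y{\left(j,N \right)} = \sqrt{-1} = i$)
$b{\left(B,P \right)} = 2 B$
$\left(-8\right) \left(-43\right) b{\left(V{\left(t{\left(2 \right)} \right)},Y{\left(2,\frac{0}{1} - \frac{3}{-2} \right)} \right)} = \left(-8\right) \left(-43\right) 2 \left(-1\right) = 344 \left(-2\right) = -688$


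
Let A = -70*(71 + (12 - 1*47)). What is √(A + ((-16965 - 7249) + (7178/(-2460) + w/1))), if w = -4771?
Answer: I*√47668328970/1230 ≈ 177.5*I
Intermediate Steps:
A = -2520 (A = -70*(71 + (12 - 47)) = -70*(71 - 35) = -70*36 = -2520)
√(A + ((-16965 - 7249) + (7178/(-2460) + w/1))) = √(-2520 + ((-16965 - 7249) + (7178/(-2460) - 4771/1))) = √(-2520 + (-24214 + (7178*(-1/2460) - 4771*1))) = √(-2520 + (-24214 + (-3589/1230 - 4771))) = √(-2520 + (-24214 - 5871919/1230)) = √(-2520 - 35655139/1230) = √(-38754739/1230) = I*√47668328970/1230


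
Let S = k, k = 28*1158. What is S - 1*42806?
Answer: -10382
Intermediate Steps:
k = 32424
S = 32424
S - 1*42806 = 32424 - 1*42806 = 32424 - 42806 = -10382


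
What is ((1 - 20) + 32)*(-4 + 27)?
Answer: 299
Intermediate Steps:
((1 - 20) + 32)*(-4 + 27) = (-19 + 32)*23 = 13*23 = 299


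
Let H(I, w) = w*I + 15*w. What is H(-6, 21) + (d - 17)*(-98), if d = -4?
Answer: 2247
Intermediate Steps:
H(I, w) = 15*w + I*w (H(I, w) = I*w + 15*w = 15*w + I*w)
H(-6, 21) + (d - 17)*(-98) = 21*(15 - 6) + (-4 - 17)*(-98) = 21*9 - 21*(-98) = 189 + 2058 = 2247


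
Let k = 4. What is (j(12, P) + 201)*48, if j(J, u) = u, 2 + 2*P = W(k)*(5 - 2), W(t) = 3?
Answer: 9816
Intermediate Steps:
P = 7/2 (P = -1 + (3*(5 - 2))/2 = -1 + (3*3)/2 = -1 + (½)*9 = -1 + 9/2 = 7/2 ≈ 3.5000)
(j(12, P) + 201)*48 = (7/2 + 201)*48 = (409/2)*48 = 9816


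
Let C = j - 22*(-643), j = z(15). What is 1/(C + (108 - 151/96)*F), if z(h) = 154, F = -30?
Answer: 16/177715 ≈ 9.0032e-5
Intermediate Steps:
j = 154
C = 14300 (C = 154 - 22*(-643) = 154 + 14146 = 14300)
1/(C + (108 - 151/96)*F) = 1/(14300 + (108 - 151/96)*(-30)) = 1/(14300 + (10217/96)*(-30)) = 1/(14300 - 51085/16) = 1/(177715/16) = 16/177715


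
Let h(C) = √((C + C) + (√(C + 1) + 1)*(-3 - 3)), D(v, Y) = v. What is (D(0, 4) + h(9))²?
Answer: 12 - 6*√10 ≈ -6.9737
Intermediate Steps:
h(C) = √(-6 - 6*√(1 + C) + 2*C) (h(C) = √(2*C + (√(1 + C) + 1)*(-6)) = √(2*C + (1 + √(1 + C))*(-6)) = √(2*C + (-6 - 6*√(1 + C))) = √(-6 - 6*√(1 + C) + 2*C))
(D(0, 4) + h(9))² = (0 + √(-6 - 6*√(1 + 9) + 2*9))² = (0 + √(-6 - 6*√10 + 18))² = (0 + √(12 - 6*√10))² = (√(12 - 6*√10))² = 12 - 6*√10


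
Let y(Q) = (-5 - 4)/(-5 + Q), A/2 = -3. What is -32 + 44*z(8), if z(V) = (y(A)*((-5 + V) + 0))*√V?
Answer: -32 + 216*√2 ≈ 273.47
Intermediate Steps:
A = -6 (A = 2*(-3) = -6)
y(Q) = -9/(-5 + Q)
z(V) = √V*(-45/11 + 9*V/11) (z(V) = ((-9/(-5 - 6))*((-5 + V) + 0))*√V = ((-9/(-11))*(-5 + V))*√V = ((-9*(-1/11))*(-5 + V))*√V = (9*(-5 + V)/11)*√V = (-45/11 + 9*V/11)*√V = √V*(-45/11 + 9*V/11))
-32 + 44*z(8) = -32 + 44*(9*√8*(-5 + 8)/11) = -32 + 44*((9/11)*(2*√2)*3) = -32 + 44*(54*√2/11) = -32 + 216*√2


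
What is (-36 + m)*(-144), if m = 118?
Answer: -11808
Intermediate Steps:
(-36 + m)*(-144) = (-36 + 118)*(-144) = 82*(-144) = -11808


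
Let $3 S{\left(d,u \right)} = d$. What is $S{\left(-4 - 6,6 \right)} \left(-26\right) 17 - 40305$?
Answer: $- \frac{116495}{3} \approx -38832.0$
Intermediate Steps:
$S{\left(d,u \right)} = \frac{d}{3}$
$S{\left(-4 - 6,6 \right)} \left(-26\right) 17 - 40305 = \frac{-4 - 6}{3} \left(-26\right) 17 - 40305 = \frac{1}{3} \left(-10\right) \left(-26\right) 17 - 40305 = \left(- \frac{10}{3}\right) \left(-26\right) 17 - 40305 = \frac{260}{3} \cdot 17 - 40305 = \frac{4420}{3} - 40305 = - \frac{116495}{3}$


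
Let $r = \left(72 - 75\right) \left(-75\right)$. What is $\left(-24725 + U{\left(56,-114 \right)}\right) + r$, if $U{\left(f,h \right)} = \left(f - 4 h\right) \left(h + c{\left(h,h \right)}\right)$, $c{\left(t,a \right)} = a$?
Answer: $-141236$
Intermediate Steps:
$U{\left(f,h \right)} = 2 h \left(f - 4 h\right)$ ($U{\left(f,h \right)} = \left(f - 4 h\right) \left(h + h\right) = \left(f - 4 h\right) 2 h = 2 h \left(f - 4 h\right)$)
$r = 225$ ($r = \left(-3\right) \left(-75\right) = 225$)
$\left(-24725 + U{\left(56,-114 \right)}\right) + r = \left(-24725 + 2 \left(-114\right) \left(56 - -456\right)\right) + 225 = \left(-24725 + 2 \left(-114\right) \left(56 + 456\right)\right) + 225 = \left(-24725 + 2 \left(-114\right) 512\right) + 225 = \left(-24725 - 116736\right) + 225 = -141461 + 225 = -141236$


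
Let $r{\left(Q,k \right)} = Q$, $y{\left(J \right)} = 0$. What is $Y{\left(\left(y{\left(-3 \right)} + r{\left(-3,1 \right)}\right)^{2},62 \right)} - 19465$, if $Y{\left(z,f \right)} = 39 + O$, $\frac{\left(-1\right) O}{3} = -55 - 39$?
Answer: $-19144$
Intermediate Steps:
$O = 282$ ($O = - 3 \left(-55 - 39\right) = \left(-3\right) \left(-94\right) = 282$)
$Y{\left(z,f \right)} = 321$ ($Y{\left(z,f \right)} = 39 + 282 = 321$)
$Y{\left(\left(y{\left(-3 \right)} + r{\left(-3,1 \right)}\right)^{2},62 \right)} - 19465 = 321 - 19465 = -19144$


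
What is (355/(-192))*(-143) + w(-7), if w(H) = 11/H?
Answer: 353243/1344 ≈ 262.83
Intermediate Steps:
(355/(-192))*(-143) + w(-7) = (355/(-192))*(-143) + 11/(-7) = (355*(-1/192))*(-143) + 11*(-1/7) = -355/192*(-143) - 11/7 = 50765/192 - 11/7 = 353243/1344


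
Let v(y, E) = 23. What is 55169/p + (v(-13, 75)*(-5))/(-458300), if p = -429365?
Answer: -1009383029/7871119180 ≈ -0.12824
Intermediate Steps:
55169/p + (v(-13, 75)*(-5))/(-458300) = 55169/(-429365) + (23*(-5))/(-458300) = 55169*(-1/429365) - 115*(-1/458300) = -55169/429365 + 23/91660 = -1009383029/7871119180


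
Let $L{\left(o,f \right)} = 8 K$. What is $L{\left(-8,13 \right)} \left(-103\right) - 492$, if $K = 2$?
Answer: $-2140$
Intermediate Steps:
$L{\left(o,f \right)} = 16$ ($L{\left(o,f \right)} = 8 \cdot 2 = 16$)
$L{\left(-8,13 \right)} \left(-103\right) - 492 = 16 \left(-103\right) - 492 = -1648 - 492 = -2140$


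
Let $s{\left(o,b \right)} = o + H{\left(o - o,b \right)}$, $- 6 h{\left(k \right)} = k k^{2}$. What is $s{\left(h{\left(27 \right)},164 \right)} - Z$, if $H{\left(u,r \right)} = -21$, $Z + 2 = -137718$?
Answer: $\frac{268837}{2} \approx 1.3442 \cdot 10^{5}$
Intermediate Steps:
$Z = -137720$ ($Z = -2 - 137718 = -137720$)
$h{\left(k \right)} = - \frac{k^{3}}{6}$ ($h{\left(k \right)} = - \frac{k k^{2}}{6} = - \frac{k^{3}}{6}$)
$s{\left(o,b \right)} = -21 + o$ ($s{\left(o,b \right)} = o - 21 = -21 + o$)
$s{\left(h{\left(27 \right)},164 \right)} - Z = \left(-21 - \frac{27^{3}}{6}\right) - -137720 = \left(-21 - \frac{6561}{2}\right) + 137720 = - \frac{6603}{2} + 137720 = \frac{268837}{2}$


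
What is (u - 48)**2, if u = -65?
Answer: 12769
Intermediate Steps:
(u - 48)**2 = (-65 - 48)**2 = (-113)**2 = 12769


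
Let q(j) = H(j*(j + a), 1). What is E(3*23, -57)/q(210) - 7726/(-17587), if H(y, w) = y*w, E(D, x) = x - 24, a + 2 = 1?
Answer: 112556531/257297810 ≈ 0.43746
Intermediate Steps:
a = -1 (a = -2 + 1 = -1)
E(D, x) = -24 + x
H(y, w) = w*y
q(j) = j*(-1 + j) (q(j) = 1*(j*(j - 1)) = 1*(j*(-1 + j)) = j*(-1 + j))
E(3*23, -57)/q(210) - 7726/(-17587) = (-24 - 57)/((210*(-1 + 210))) - 7726/(-17587) = -81/(210*209) - 7726*(-1/17587) = -81/43890 + 7726/17587 = -81*1/43890 + 7726/17587 = -27/14630 + 7726/17587 = 112556531/257297810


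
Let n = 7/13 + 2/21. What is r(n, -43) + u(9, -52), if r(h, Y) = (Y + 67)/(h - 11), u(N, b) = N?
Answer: 9459/1415 ≈ 6.6848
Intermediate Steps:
n = 173/273 (n = 7*(1/13) + 2*(1/21) = 7/13 + 2/21 = 173/273 ≈ 0.63370)
r(h, Y) = (67 + Y)/(-11 + h)
r(n, -43) + u(9, -52) = (67 - 43)/(-11 + 173/273) + 9 = 24/(-2830/273) + 9 = -273/2830*24 + 9 = -3276/1415 + 9 = 9459/1415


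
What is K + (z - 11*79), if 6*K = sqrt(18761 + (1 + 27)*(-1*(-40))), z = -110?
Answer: -1911/2 ≈ -955.50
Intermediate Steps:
K = 47/2 (K = sqrt(18761 + (1 + 27)*(-1*(-40)))/6 = sqrt(18761 + 28*40)/6 = sqrt(18761 + 1120)/6 = sqrt(19881)/6 = (1/6)*141 = 47/2 ≈ 23.500)
K + (z - 11*79) = 47/2 + (-110 - 11*79) = 47/2 + (-110 - 869) = 47/2 - 979 = -1911/2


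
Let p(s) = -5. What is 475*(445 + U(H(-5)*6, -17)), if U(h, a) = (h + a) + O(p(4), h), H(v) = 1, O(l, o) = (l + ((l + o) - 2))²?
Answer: 223250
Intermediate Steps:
O(l, o) = (-2 + o + 2*l)² (O(l, o) = (l + (-2 + l + o))² = (-2 + o + 2*l)²)
U(h, a) = a + h + (-12 + h)² (U(h, a) = (h + a) + (-2 + h + 2*(-5))² = (a + h) + (-2 + h - 10)² = (a + h) + (-12 + h)² = a + h + (-12 + h)²)
475*(445 + U(H(-5)*6, -17)) = 475*(445 + (-17 + 1*6 + (-12 + 1*6)²)) = 475*(445 + (-17 + 6 + (-12 + 6)²)) = 475*(445 + (-17 + 6 + (-6)²)) = 475*(445 + (-17 + 6 + 36)) = 475*(445 + 25) = 475*470 = 223250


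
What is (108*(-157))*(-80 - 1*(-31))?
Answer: 830844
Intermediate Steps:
(108*(-157))*(-80 - 1*(-31)) = -16956*(-80 + 31) = -16956*(-49) = 830844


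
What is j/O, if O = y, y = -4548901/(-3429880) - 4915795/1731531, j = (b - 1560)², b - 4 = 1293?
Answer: -410790786152641320/8984023857169 ≈ -45725.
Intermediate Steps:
b = 1297 (b = 4 + 1293 = 1297)
j = 69169 (j = (1297 - 1560)² = (-263)² = 69169)
y = -8984023857169/5938943546280 (y = -4548901*(-1/3429880) - 4915795*1/1731531 = 4548901/3429880 - 4915795/1731531 = -8984023857169/5938943546280 ≈ -1.5127)
O = -8984023857169/5938943546280 ≈ -1.5127
j/O = 69169/(-8984023857169/5938943546280) = 69169*(-5938943546280/8984023857169) = -410790786152641320/8984023857169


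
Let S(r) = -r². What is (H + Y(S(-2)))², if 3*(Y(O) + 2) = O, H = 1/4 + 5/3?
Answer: 289/144 ≈ 2.0069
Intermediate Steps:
H = 23/12 (H = 1*(¼) + 5*(⅓) = ¼ + 5/3 = 23/12 ≈ 1.9167)
Y(O) = -2 + O/3
(H + Y(S(-2)))² = (23/12 + (-2 + (-1*(-2)²)/3))² = (23/12 + (-2 + (-1*4)/3))² = (23/12 + (-2 + (⅓)*(-4)))² = (23/12 + (-2 - 4/3))² = (23/12 - 10/3)² = (-17/12)² = 289/144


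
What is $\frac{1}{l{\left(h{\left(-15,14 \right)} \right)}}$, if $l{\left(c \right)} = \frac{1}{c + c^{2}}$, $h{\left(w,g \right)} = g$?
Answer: $210$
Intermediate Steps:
$\frac{1}{l{\left(h{\left(-15,14 \right)} \right)}} = \frac{1}{\frac{1}{14} \frac{1}{1 + 14}} = \frac{1}{\frac{1}{14} \cdot \frac{1}{15}} = \frac{1}{\frac{1}{210}} = 210$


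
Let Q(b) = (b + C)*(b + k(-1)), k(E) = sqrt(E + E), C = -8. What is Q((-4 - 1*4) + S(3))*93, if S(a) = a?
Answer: 6045 - 1209*I*sqrt(2) ≈ 6045.0 - 1709.8*I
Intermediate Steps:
k(E) = sqrt(2)*sqrt(E) (k(E) = sqrt(2*E) = sqrt(2)*sqrt(E))
Q(b) = (-8 + b)*(b + I*sqrt(2)) (Q(b) = (b - 8)*(b + sqrt(2)*sqrt(-1)) = (-8 + b)*(b + sqrt(2)*I) = (-8 + b)*(b + I*sqrt(2)))
Q((-4 - 1*4) + S(3))*93 = (((-4 - 1*4) + 3)**2 - 8*((-4 - 1*4) + 3) - 8*I*sqrt(2) + I*((-4 - 1*4) + 3)*sqrt(2))*93 = (((-4 - 4) + 3)**2 - 8*((-4 - 4) + 3) - 8*I*sqrt(2) + I*((-4 - 4) + 3)*sqrt(2))*93 = ((-8 + 3)**2 - 8*(-8 + 3) - 8*I*sqrt(2) + I*(-8 + 3)*sqrt(2))*93 = ((-5)**2 - 8*(-5) - 8*I*sqrt(2) + I*(-5)*sqrt(2))*93 = (25 + 40 - 8*I*sqrt(2) - 5*I*sqrt(2))*93 = (65 - 13*I*sqrt(2))*93 = 6045 - 1209*I*sqrt(2)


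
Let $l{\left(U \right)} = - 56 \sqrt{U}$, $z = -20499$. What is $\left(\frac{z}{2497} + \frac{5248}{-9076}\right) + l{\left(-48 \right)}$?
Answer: $- \frac{49788295}{5665693} - 224 i \sqrt{3} \approx -8.7877 - 387.98 i$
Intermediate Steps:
$\left(\frac{z}{2497} + \frac{5248}{-9076}\right) + l{\left(-48 \right)} = \left(- \frac{20499}{2497} + \frac{5248}{-9076}\right) - 56 \sqrt{-48} = \left(\left(-20499\right) \frac{1}{2497} + 5248 \left(- \frac{1}{9076}\right)\right) - 56 \cdot 4 i \sqrt{3} = \left(- \frac{20499}{2497} - \frac{1312}{2269}\right) - 224 i \sqrt{3} = - \frac{49788295}{5665693} - 224 i \sqrt{3}$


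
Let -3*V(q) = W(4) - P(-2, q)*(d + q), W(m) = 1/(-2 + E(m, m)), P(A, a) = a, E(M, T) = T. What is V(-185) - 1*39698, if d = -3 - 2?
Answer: -55963/2 ≈ -27982.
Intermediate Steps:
d = -5
W(m) = 1/(-2 + m)
V(q) = -1/6 + q*(-5 + q)/3 (V(q) = -(1/(-2 + 4) - q*(-5 + q))/3 = -(1/2 - q*(-5 + q))/3 = -1/6 + q*(-5 + q)/3)
V(-185) - 1*39698 = (-1/6 - 5/3*(-185) + (1/3)*(-185)**2) - 1*39698 = (-1/6 + 925/3 + (1/3)*34225) - 39698 = (-1/6 + 925/3 + 34225/3) - 39698 = 23433/2 - 39698 = -55963/2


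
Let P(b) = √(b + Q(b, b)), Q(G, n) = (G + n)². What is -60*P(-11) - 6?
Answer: -6 - 60*√473 ≈ -1310.9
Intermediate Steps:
P(b) = √(b + 4*b²) (P(b) = √(b + (b + b)²) = √(b + (2*b)²) = √(b + 4*b²))
-60*P(-11) - 6 = -60*√473 - 6 = -6 - 60*√473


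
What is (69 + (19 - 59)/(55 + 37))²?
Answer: 2486929/529 ≈ 4701.2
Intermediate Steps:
(69 + (19 - 59)/(55 + 37))² = (69 - 40/92)² = (69 - 40*1/92)² = (69 - 10/23)² = (1577/23)² = 2486929/529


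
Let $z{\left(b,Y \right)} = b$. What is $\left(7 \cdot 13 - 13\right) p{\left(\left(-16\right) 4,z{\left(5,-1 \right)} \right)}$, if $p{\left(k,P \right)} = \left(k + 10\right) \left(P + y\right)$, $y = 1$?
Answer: $-25272$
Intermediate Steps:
$p{\left(k,P \right)} = \left(1 + P\right) \left(10 + k\right)$ ($p{\left(k,P \right)} = \left(k + 10\right) \left(P + 1\right) = \left(10 + k\right) \left(1 + P\right) = \left(1 + P\right) \left(10 + k\right)$)
$\left(7 \cdot 13 - 13\right) p{\left(\left(-16\right) 4,z{\left(5,-1 \right)} \right)} = \left(7 \cdot 13 - 13\right) \left(10 - 64 + 10 \cdot 5 + 5 \left(\left(-16\right) 4\right)\right) = \left(91 - 13\right) \left(10 - 64 + 50 + 5 \left(-64\right)\right) = 78 \left(10 - 64 + 50 - 320\right) = 78 \left(-324\right) = -25272$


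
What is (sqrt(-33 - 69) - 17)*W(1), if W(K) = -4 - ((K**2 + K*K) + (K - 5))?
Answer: 34 - 2*I*sqrt(102) ≈ 34.0 - 20.199*I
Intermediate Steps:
W(K) = 1 - K - 2*K**2 (W(K) = -4 - ((K**2 + K**2) + (-5 + K)) = -4 - (2*K**2 + (-5 + K)) = -4 - (-5 + K + 2*K**2) = -4 + (5 - K - 2*K**2) = 1 - K - 2*K**2)
(sqrt(-33 - 69) - 17)*W(1) = (sqrt(-33 - 69) - 17)*(1 - 1*1 - 2*1**2) = (sqrt(-102) - 17)*(1 - 1 - 2*1) = (I*sqrt(102) - 17)*(1 - 1 - 2) = (-17 + I*sqrt(102))*(-2) = 34 - 2*I*sqrt(102)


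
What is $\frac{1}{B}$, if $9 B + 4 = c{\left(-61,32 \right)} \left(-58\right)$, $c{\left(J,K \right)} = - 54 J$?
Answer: $- \frac{9}{191056} \approx -4.7107 \cdot 10^{-5}$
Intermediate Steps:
$B = - \frac{191056}{9}$ ($B = - \frac{4}{9} + \frac{\left(-54\right) \left(-61\right) \left(-58\right)}{9} = - \frac{4}{9} + \frac{3294 \left(-58\right)}{9} = - \frac{4}{9} + \frac{1}{9} \left(-191052\right) = - \frac{4}{9} - 21228 = - \frac{191056}{9} \approx -21228.0$)
$\frac{1}{B} = \frac{1}{- \frac{191056}{9}} = - \frac{9}{191056}$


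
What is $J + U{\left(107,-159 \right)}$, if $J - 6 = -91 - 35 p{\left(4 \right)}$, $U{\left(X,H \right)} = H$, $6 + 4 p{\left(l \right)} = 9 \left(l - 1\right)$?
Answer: $- \frac{1711}{4} \approx -427.75$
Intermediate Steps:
$p{\left(l \right)} = - \frac{15}{4} + \frac{9 l}{4}$ ($p{\left(l \right)} = - \frac{3}{2} + \frac{9 \left(l - 1\right)}{4} = - \frac{3}{2} + \frac{9 \left(-1 + l\right)}{4} = - \frac{3}{2} + \frac{-9 + 9 l}{4} = - \frac{3}{2} + \left(- \frac{9}{4} + \frac{9 l}{4}\right) = - \frac{15}{4} + \frac{9 l}{4}$)
$J = - \frac{1075}{4}$ ($J = 6 - \left(91 + 35 \left(- \frac{15}{4} + \frac{9}{4} \cdot 4\right)\right) = 6 - \left(91 + 35 \left(- \frac{15}{4} + 9\right)\right) = 6 - \frac{1099}{4} = - \frac{1075}{4} \approx -268.75$)
$J + U{\left(107,-159 \right)} = - \frac{1075}{4} - 159 = - \frac{1711}{4}$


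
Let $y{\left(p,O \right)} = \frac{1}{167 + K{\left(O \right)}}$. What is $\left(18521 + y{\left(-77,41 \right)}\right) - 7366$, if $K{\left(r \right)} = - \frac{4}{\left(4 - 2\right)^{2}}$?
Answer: $\frac{1851731}{166} \approx 11155.0$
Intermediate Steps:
$K{\left(r \right)} = -1$ ($K{\left(r \right)} = - \frac{4}{2^{2}} = - \frac{4}{4} = \left(-4\right) \frac{1}{4} = -1$)
$y{\left(p,O \right)} = \frac{1}{166}$ ($y{\left(p,O \right)} = \frac{1}{167 - 1} = \frac{1}{166}$)
$\left(18521 + y{\left(-77,41 \right)}\right) - 7366 = \left(18521 + \frac{1}{166}\right) - 7366 = \frac{3074487}{166} - 7366 = \frac{1851731}{166}$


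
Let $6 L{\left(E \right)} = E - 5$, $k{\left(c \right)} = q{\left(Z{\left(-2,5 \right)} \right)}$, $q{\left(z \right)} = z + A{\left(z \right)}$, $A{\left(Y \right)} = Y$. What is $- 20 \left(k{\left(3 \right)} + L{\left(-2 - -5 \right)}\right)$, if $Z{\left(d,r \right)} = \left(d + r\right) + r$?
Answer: $- \frac{940}{3} \approx -313.33$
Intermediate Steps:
$Z{\left(d,r \right)} = d + 2 r$
$q{\left(z \right)} = 2 z$ ($q{\left(z \right)} = z + z = 2 z$)
$k{\left(c \right)} = 16$ ($k{\left(c \right)} = 2 \left(-2 + 2 \cdot 5\right) = 2 \left(-2 + 10\right) = 2 \cdot 8 = 16$)
$L{\left(E \right)} = - \frac{5}{6} + \frac{E}{6}$ ($L{\left(E \right)} = \frac{E - 5}{6} = \frac{-5 + E}{6} = - \frac{5}{6} + \frac{E}{6}$)
$- 20 \left(k{\left(3 \right)} + L{\left(-2 - -5 \right)}\right) = - 20 \left(16 - \left(\frac{5}{6} - \frac{-2 - -5}{6}\right)\right) = - 20 \left(16 - \left(\frac{5}{6} - \frac{-2 + 5}{6}\right)\right) = - 20 \left(16 + \left(- \frac{5}{6} + \frac{1}{6} \cdot 3\right)\right) = - 20 \left(16 + \left(- \frac{5}{6} + \frac{1}{2}\right)\right) = - 20 \left(16 - \frac{1}{3}\right) = \left(-20\right) \frac{47}{3} = - \frac{940}{3}$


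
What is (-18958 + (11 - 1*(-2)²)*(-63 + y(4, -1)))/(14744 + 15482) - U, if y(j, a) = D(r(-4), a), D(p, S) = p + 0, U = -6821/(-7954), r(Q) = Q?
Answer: -90173476/60104401 ≈ -1.5003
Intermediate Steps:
U = 6821/7954 (U = -6821*(-1/7954) = 6821/7954 ≈ 0.85756)
D(p, S) = p
y(j, a) = -4
(-18958 + (11 - 1*(-2)²)*(-63 + y(4, -1)))/(14744 + 15482) - U = (-18958 + (11 - 1*(-2)²)*(-63 - 4))/(14744 + 15482) - 1*6821/7954 = (-18958 + (11 - 1*4)*(-67))/30226 - 6821/7954 = (-18958 + (11 - 4)*(-67))*(1/30226) - 6821/7954 = (-18958 + 7*(-67))*(1/30226) - 6821/7954 = (-18958 - 469)*(1/30226) - 6821/7954 = -19427*1/30226 - 6821/7954 = -19427/30226 - 6821/7954 = -90173476/60104401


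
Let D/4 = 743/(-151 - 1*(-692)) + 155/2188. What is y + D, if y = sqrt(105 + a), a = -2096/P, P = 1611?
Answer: 1709539/295927 + sqrt(29903561)/537 ≈ 15.960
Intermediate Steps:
a = -2096/1611 ≈ -1.3011
y = sqrt(29903561)/537 (y = sqrt(105 - 2096/1611) = sqrt(167059/1611) = sqrt(29903561)/537 ≈ 10.183)
D = 1709539/295927 (D = 4*(743/(-151 - 1*(-692)) + 155/2188) = 4*(743/(-151 + 692) + 155*(1/2188)) = 4*(743/541 + 155/2188) = 4*(1709539/1183708) = 1709539/295927 ≈ 5.7769)
y + D = sqrt(29903561)/537 + 1709539/295927 = 1709539/295927 + sqrt(29903561)/537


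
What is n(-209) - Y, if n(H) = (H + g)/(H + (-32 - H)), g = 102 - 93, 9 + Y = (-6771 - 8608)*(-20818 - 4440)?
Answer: -1553771067/4 ≈ -3.8844e+8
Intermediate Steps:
Y = 388442773 (Y = -9 + (-6771 - 8608)*(-20818 - 4440) = -9 - 15379*(-25258) = -9 + 388442782 = 388442773)
g = 9
n(H) = -9/32 - H/32 (n(H) = (H + 9)/(H + (-32 - H)) = (9 + H)/(-32) = (9 + H)*(-1/32) = -9/32 - H/32)
n(-209) - Y = (-9/32 - 1/32*(-209)) - 1*388442773 = (-9/32 + 209/32) - 388442773 = 25/4 - 388442773 = -1553771067/4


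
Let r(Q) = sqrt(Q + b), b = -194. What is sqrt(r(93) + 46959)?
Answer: sqrt(46959 + I*sqrt(101)) ≈ 216.7 + 0.023*I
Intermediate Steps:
r(Q) = sqrt(-194 + Q) (r(Q) = sqrt(Q - 194) = sqrt(-194 + Q))
sqrt(r(93) + 46959) = sqrt(sqrt(-194 + 93) + 46959) = sqrt(sqrt(-101) + 46959) = sqrt(I*sqrt(101) + 46959) = sqrt(46959 + I*sqrt(101))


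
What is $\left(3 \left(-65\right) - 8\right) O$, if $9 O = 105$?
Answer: $- \frac{7105}{3} \approx -2368.3$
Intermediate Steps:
$O = \frac{35}{3}$ ($O = \frac{1}{9} \cdot 105 = \frac{35}{3} \approx 11.667$)
$\left(3 \left(-65\right) - 8\right) O = \left(3 \left(-65\right) - 8\right) \frac{35}{3} = \left(-195 - 8\right) \frac{35}{3} = \left(-203\right) \frac{35}{3} = - \frac{7105}{3}$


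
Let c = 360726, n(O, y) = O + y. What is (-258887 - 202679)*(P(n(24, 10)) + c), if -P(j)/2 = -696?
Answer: -167141356788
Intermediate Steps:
P(j) = 1392 (P(j) = -2*(-696) = 1392)
(-258887 - 202679)*(P(n(24, 10)) + c) = (-258887 - 202679)*(1392 + 360726) = -461566*362118 = -167141356788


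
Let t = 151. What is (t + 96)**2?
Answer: 61009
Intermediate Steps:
(t + 96)**2 = (151 + 96)**2 = 247**2 = 61009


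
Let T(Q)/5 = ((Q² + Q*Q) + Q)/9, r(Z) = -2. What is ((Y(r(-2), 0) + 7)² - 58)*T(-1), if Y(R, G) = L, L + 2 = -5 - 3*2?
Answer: -110/9 ≈ -12.222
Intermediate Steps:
T(Q) = 5*Q/9 + 10*Q²/9 (T(Q) = 5*(((Q² + Q*Q) + Q)/9) = 5*(((Q² + Q²) + Q)*(⅑)) = 5*((2*Q² + Q)*(⅑)) = 5*((Q + 2*Q²)*(⅑)) = 5*(Q/9 + 2*Q²/9) = 5*Q/9 + 10*Q²/9)
L = -13 (L = -2 + (-5 - 3*2) = -2 + (-5 - 6) = -2 - 11 = -13)
Y(R, G) = -13
((Y(r(-2), 0) + 7)² - 58)*T(-1) = ((-13 + 7)² - 58)*((5/9)*(-1)*(1 + 2*(-1))) = ((-6)² - 58)*((5/9)*(-1)*(1 - 2)) = (36 - 58)*((5/9)*(-1)*(-1)) = -22*5/9 = -110/9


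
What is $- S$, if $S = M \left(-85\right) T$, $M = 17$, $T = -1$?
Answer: $-1445$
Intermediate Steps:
$S = 1445$ ($S = 17 \left(-85\right) \left(-1\right) = \left(-1445\right) \left(-1\right) = 1445$)
$- S = \left(-1\right) 1445 = -1445$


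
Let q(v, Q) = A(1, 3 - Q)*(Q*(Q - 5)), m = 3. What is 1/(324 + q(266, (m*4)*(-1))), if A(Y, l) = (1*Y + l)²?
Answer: 1/52548 ≈ 1.9030e-5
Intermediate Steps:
A(Y, l) = (Y + l)²
q(v, Q) = Q*(4 - Q)²*(-5 + Q) (q(v, Q) = (1 + (3 - Q))²*(Q*(Q - 5)) = (4 - Q)²*(Q*(-5 + Q)) = Q*(4 - Q)²*(-5 + Q))
1/(324 + q(266, (m*4)*(-1))) = 1/(324 + ((3*4)*(-1))*(-4 + (3*4)*(-1))²*(-5 + (3*4)*(-1))) = 1/(324 + (12*(-1))*(-4 + 12*(-1))²*(-5 + 12*(-1))) = 1/(324 - 12*(-4 - 12)²*(-5 - 12)) = 1/(324 - 12*(-16)²*(-17)) = 1/(324 - 12*256*(-17)) = 1/(324 + 52224) = 1/52548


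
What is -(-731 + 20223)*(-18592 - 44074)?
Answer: 1221485672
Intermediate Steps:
-(-731 + 20223)*(-18592 - 44074) = -19492*(-62666) = -1*(-1221485672) = 1221485672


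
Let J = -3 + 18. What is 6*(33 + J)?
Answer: 288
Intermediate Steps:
J = 15
6*(33 + J) = 6*(33 + 15) = 6*48 = 288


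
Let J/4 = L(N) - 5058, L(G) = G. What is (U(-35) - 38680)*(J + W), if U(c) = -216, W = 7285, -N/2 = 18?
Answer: 509187536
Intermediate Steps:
N = -36 (N = -2*18 = -36)
J = -20376 (J = 4*(-36 - 5058) = 4*(-5094) = -20376)
(U(-35) - 38680)*(J + W) = (-216 - 38680)*(-20376 + 7285) = -38896*(-13091) = 509187536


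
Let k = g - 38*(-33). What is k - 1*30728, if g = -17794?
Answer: -47268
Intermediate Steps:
k = -16540 (k = -17794 - 38*(-33) = -17794 - 1*(-1254) = -17794 + 1254 = -16540)
k - 1*30728 = -16540 - 1*30728 = -16540 - 30728 = -47268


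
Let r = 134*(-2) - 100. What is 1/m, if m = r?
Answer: -1/368 ≈ -0.0027174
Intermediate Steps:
r = -368 (r = -268 - 100 = -368)
m = -368
1/m = 1/(-368) = -1/368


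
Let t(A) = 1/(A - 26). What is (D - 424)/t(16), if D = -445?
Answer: 8690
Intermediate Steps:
t(A) = 1/(-26 + A)
(D - 424)/t(16) = (-445 - 424)/(1/(-26 + 16)) = -869/(1/(-10)) = -869/(-⅒) = -869*(-10) = 8690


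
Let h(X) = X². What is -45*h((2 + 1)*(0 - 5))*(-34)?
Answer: 344250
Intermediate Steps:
-45*h((2 + 1)*(0 - 5))*(-34) = -45*(0 - 5)²*(2 + 1)²*(-34) = -45*(3*(-5))²*(-34) = -45*(-15)²*(-34) = -45*225*(-34) = -10125*(-34) = 344250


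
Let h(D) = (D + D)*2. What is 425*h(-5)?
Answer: -8500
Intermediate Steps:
h(D) = 4*D (h(D) = (2*D)*2 = 4*D)
425*h(-5) = 425*(4*(-5)) = 425*(-20) = -8500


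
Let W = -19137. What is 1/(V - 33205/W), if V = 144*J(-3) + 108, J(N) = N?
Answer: -19137/6167183 ≈ -0.0031030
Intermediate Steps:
V = -324 (V = 144*(-3) + 108 = -432 + 108 = -324)
1/(V - 33205/W) = 1/(-324 - 33205/(-19137)) = 1/(-324 - 33205*(-1/19137)) = 1/(-324 + 33205/19137) = 1/(-6167183/19137) = -19137/6167183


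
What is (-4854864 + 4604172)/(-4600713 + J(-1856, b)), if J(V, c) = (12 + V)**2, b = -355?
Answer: 250692/1200377 ≈ 0.20884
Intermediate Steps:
(-4854864 + 4604172)/(-4600713 + J(-1856, b)) = (-4854864 + 4604172)/(-4600713 + (12 - 1856)**2) = -250692/(-4600713 + (-1844)**2) = -250692/(-4600713 + 3400336) = -250692/(-1200377) = -250692*(-1/1200377) = 250692/1200377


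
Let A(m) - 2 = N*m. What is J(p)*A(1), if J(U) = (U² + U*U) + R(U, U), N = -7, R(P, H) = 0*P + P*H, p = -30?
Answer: -13500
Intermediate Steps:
R(P, H) = H*P (R(P, H) = 0 + H*P = H*P)
A(m) = 2 - 7*m
J(U) = 3*U² (J(U) = (U² + U*U) + U*U = (U² + U²) + U² = 2*U² + U² = 3*U²)
J(p)*A(1) = (3*(-30)²)*(2 - 7*1) = (3*900)*(2 - 7) = 2700*(-5) = -13500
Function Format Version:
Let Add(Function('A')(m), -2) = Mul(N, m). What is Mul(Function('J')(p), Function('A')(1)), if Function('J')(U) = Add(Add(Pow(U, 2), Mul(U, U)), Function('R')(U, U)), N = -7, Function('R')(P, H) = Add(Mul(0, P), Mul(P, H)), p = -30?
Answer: -13500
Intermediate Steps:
Function('R')(P, H) = Mul(H, P) (Function('R')(P, H) = Add(0, Mul(H, P)) = Mul(H, P))
Function('A')(m) = Add(2, Mul(-7, m))
Function('J')(U) = Mul(3, Pow(U, 2)) (Function('J')(U) = Add(Add(Pow(U, 2), Mul(U, U)), Mul(U, U)) = Add(Add(Pow(U, 2), Pow(U, 2)), Pow(U, 2)) = Add(Mul(2, Pow(U, 2)), Pow(U, 2)) = Mul(3, Pow(U, 2)))
Mul(Function('J')(p), Function('A')(1)) = Mul(Mul(3, Pow(-30, 2)), Add(2, Mul(-7, 1))) = Mul(Mul(3, 900), Add(2, -7)) = Mul(2700, -5) = -13500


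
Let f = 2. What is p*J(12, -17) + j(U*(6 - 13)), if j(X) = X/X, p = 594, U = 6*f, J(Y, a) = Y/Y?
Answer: 595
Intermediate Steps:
J(Y, a) = 1
U = 12 (U = 6*2 = 12)
j(X) = 1
p*J(12, -17) + j(U*(6 - 13)) = 594*1 + 1 = 594 + 1 = 595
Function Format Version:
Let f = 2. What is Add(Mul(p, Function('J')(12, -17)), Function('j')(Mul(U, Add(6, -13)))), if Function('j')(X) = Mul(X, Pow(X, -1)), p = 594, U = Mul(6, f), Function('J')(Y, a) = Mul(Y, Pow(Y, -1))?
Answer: 595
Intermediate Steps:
Function('J')(Y, a) = 1
U = 12 (U = Mul(6, 2) = 12)
Function('j')(X) = 1
Add(Mul(p, Function('J')(12, -17)), Function('j')(Mul(U, Add(6, -13)))) = Add(Mul(594, 1), 1) = Add(594, 1) = 595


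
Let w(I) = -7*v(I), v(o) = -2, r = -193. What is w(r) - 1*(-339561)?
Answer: 339575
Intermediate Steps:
w(I) = 14 (w(I) = -7*(-2) = 14)
w(r) - 1*(-339561) = 14 - 1*(-339561) = 14 + 339561 = 339575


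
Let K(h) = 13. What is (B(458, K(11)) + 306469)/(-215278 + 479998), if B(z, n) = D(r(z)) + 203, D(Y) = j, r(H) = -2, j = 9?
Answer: 102227/88240 ≈ 1.1585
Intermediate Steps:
D(Y) = 9
B(z, n) = 212 (B(z, n) = 9 + 203 = 212)
(B(458, K(11)) + 306469)/(-215278 + 479998) = (212 + 306469)/(-215278 + 479998) = 306681/264720 = 306681*(1/264720) = 102227/88240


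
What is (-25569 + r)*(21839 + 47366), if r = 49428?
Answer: 1651162095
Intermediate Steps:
(-25569 + r)*(21839 + 47366) = (-25569 + 49428)*(21839 + 47366) = 23859*69205 = 1651162095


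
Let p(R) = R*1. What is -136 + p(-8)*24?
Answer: -328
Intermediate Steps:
p(R) = R
-136 + p(-8)*24 = -136 - 8*24 = -136 - 192 = -328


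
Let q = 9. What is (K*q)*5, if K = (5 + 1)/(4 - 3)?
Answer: 270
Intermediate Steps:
K = 6 (K = 6/1 = 6*1 = 6)
(K*q)*5 = (6*9)*5 = 54*5 = 270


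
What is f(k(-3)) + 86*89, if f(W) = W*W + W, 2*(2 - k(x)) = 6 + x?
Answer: 30619/4 ≈ 7654.8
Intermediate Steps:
k(x) = -1 - x/2 (k(x) = 2 - (6 + x)/2 = 2 + (-3 - x/2) = -1 - x/2)
f(W) = W + W² (f(W) = W² + W = W + W²)
f(k(-3)) + 86*89 = (-1 - ½*(-3))*(1 + (-1 - ½*(-3))) + 86*89 = (-1 + 3/2)*(1 + (-1 + 3/2)) + 7654 = (1 + ½)/2 + 7654 = (½)*(3/2) + 7654 = ¾ + 7654 = 30619/4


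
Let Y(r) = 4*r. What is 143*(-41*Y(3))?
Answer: -70356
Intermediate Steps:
143*(-41*Y(3)) = 143*(-164*3) = 143*(-41*12) = 143*(-492) = -70356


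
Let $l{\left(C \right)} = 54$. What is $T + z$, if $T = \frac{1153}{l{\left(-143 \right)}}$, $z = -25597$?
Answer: $- \frac{1381085}{54} \approx -25576.0$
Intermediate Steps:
$T = \frac{1153}{54} \approx 21.352$
$T + z = \frac{1153}{54} - 25597 = - \frac{1381085}{54}$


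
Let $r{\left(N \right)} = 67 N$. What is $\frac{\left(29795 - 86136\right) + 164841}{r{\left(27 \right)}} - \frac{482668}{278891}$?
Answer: $\frac{29386527088}{504513819} \approx 58.247$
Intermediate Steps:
$\frac{\left(29795 - 86136\right) + 164841}{r{\left(27 \right)}} - \frac{482668}{278891} = \frac{\left(29795 - 86136\right) + 164841}{67 \cdot 27} - \frac{482668}{278891} = \frac{-56341 + 164841}{1809} - \frac{482668}{278891} = 108500 \cdot \frac{1}{1809} - \frac{482668}{278891} = \frac{108500}{1809} - \frac{482668}{278891} = \frac{29386527088}{504513819}$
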